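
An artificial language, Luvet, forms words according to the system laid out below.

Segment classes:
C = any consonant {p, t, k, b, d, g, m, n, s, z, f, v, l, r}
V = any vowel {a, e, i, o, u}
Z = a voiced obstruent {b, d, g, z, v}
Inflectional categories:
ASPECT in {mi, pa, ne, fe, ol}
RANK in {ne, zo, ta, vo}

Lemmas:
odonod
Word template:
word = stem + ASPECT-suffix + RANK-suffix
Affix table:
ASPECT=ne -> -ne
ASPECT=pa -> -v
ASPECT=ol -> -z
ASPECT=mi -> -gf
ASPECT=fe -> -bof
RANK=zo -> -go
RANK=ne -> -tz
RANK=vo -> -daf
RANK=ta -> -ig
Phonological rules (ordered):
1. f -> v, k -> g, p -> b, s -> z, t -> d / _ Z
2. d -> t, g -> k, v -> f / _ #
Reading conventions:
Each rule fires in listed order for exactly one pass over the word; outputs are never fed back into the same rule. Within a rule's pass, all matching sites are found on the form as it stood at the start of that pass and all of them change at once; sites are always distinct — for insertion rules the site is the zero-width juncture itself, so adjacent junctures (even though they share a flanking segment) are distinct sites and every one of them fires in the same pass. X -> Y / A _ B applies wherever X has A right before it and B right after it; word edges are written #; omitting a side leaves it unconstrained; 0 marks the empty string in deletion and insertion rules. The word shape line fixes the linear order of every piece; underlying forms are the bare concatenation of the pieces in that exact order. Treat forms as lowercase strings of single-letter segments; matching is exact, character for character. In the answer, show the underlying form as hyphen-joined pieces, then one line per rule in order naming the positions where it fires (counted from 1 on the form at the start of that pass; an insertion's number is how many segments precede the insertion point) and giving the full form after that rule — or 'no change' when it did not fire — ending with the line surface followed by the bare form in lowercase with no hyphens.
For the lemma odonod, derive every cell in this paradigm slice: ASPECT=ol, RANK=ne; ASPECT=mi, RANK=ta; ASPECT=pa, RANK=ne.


cell ASPECT=ol, RANK=ne:
underlying: odonod-z-tz
1. f -> v, k -> g, p -> b, s -> z, t -> d / _ Z: fires at position(s) 8: odonodzdz
2. d -> t, g -> k, v -> f / _ #: no change
surface: odonodzdz

cell ASPECT=mi, RANK=ta:
underlying: odonod-gf-ig
1. f -> v, k -> g, p -> b, s -> z, t -> d / _ Z: no change
2. d -> t, g -> k, v -> f / _ #: fires at position(s) 10: odonodgfik
surface: odonodgfik

cell ASPECT=pa, RANK=ne:
underlying: odonod-v-tz
1. f -> v, k -> g, p -> b, s -> z, t -> d / _ Z: fires at position(s) 8: odonodvdz
2. d -> t, g -> k, v -> f / _ #: no change
surface: odonodvdz


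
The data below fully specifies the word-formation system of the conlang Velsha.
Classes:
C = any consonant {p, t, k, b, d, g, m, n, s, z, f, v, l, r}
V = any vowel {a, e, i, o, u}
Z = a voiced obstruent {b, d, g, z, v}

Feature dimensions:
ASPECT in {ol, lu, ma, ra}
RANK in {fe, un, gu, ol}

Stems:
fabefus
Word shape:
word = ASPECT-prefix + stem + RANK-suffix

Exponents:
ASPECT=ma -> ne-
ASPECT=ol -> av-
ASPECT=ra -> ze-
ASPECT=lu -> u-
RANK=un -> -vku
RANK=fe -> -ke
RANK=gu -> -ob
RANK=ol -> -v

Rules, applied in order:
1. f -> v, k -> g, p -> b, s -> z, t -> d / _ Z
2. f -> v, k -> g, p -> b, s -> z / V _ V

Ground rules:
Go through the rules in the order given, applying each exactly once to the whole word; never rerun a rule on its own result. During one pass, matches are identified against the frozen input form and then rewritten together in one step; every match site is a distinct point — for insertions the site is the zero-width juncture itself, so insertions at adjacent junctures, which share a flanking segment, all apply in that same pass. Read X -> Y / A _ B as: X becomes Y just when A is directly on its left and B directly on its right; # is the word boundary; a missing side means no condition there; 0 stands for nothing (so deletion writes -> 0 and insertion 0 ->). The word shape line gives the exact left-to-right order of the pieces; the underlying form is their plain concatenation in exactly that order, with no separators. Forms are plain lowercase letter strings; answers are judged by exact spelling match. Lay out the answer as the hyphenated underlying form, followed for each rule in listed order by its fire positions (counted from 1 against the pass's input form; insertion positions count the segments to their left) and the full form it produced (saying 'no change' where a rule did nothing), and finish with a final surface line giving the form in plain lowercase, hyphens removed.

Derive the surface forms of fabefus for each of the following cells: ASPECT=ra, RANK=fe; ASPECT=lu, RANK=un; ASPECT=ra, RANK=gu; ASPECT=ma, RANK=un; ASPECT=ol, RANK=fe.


cell ASPECT=ra, RANK=fe:
underlying: ze-fabefus-ke
1. f -> v, k -> g, p -> b, s -> z, t -> d / _ Z: no change
2. f -> v, k -> g, p -> b, s -> z / V _ V: fires at position(s) 3, 7: zevabevuske
surface: zevabevuske

cell ASPECT=lu, RANK=un:
underlying: u-fabefus-vku
1. f -> v, k -> g, p -> b, s -> z, t -> d / _ Z: fires at position(s) 8: ufabefuzvku
2. f -> v, k -> g, p -> b, s -> z / V _ V: fires at position(s) 2, 6: uvabevuzvku
surface: uvabevuzvku

cell ASPECT=ra, RANK=gu:
underlying: ze-fabefus-ob
1. f -> v, k -> g, p -> b, s -> z, t -> d / _ Z: no change
2. f -> v, k -> g, p -> b, s -> z / V _ V: fires at position(s) 3, 7, 9: zevabevuzob
surface: zevabevuzob

cell ASPECT=ma, RANK=un:
underlying: ne-fabefus-vku
1. f -> v, k -> g, p -> b, s -> z, t -> d / _ Z: fires at position(s) 9: nefabefuzvku
2. f -> v, k -> g, p -> b, s -> z / V _ V: fires at position(s) 3, 7: nevabevuzvku
surface: nevabevuzvku

cell ASPECT=ol, RANK=fe:
underlying: av-fabefus-ke
1. f -> v, k -> g, p -> b, s -> z, t -> d / _ Z: no change
2. f -> v, k -> g, p -> b, s -> z / V _ V: fires at position(s) 7: avfabevuske
surface: avfabevuske


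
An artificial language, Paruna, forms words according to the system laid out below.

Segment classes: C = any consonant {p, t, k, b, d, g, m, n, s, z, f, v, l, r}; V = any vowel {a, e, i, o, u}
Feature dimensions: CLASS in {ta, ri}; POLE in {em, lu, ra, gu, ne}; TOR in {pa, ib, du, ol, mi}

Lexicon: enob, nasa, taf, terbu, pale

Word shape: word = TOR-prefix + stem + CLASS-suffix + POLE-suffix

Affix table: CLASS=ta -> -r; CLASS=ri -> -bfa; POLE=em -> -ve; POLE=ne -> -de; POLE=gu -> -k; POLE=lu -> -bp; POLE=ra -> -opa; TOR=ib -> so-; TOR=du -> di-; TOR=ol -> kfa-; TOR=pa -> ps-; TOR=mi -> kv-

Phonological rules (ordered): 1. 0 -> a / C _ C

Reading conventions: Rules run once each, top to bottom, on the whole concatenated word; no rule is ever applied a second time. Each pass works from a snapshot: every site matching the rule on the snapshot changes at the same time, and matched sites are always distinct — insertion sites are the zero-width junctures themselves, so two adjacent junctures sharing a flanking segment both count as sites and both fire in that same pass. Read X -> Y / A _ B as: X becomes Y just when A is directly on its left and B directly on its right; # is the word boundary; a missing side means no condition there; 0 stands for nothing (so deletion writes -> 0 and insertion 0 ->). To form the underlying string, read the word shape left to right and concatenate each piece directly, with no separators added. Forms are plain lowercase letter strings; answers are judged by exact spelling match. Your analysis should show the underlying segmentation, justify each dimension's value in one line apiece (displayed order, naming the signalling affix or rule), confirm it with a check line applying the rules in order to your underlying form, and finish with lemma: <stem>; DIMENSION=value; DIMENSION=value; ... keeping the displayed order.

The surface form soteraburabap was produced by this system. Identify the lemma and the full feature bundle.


underlying: so-terbu-r-bp
CLASS=ta - signalled by the affix -r
POLE=lu - signalled by the affix -bp
TOR=ib - signalled by the affix so-
check: soterburbp -> soteraburabap
lemma: terbu; CLASS=ta; POLE=lu; TOR=ib


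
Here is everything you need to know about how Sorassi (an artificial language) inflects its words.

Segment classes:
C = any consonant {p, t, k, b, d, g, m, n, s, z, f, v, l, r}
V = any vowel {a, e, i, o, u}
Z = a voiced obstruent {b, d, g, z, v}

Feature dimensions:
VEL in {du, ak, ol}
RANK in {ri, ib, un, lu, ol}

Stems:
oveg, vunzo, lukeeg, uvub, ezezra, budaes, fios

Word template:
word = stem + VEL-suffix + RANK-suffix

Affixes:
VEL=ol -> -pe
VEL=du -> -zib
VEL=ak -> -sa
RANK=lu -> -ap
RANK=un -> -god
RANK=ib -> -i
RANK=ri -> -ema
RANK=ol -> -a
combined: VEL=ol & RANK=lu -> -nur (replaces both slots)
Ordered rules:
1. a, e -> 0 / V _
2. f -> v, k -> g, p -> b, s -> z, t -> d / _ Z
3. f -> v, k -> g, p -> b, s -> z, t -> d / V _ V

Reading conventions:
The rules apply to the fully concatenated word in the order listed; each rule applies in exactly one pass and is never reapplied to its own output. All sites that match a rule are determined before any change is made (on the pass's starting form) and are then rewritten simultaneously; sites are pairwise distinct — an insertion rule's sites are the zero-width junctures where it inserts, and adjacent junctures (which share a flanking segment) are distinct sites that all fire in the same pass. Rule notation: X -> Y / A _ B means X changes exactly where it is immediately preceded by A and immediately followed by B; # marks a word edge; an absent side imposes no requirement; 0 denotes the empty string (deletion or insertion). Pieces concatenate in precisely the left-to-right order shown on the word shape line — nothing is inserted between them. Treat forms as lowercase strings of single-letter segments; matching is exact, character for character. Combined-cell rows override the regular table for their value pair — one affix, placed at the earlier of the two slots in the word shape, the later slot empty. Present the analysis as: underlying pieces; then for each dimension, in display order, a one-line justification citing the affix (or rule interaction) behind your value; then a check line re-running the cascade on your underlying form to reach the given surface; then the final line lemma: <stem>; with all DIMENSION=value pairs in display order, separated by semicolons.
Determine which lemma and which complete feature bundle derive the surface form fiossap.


underlying: fios-sa-ap
VEL=ak - signalled by the affix -sa
RANK=lu - signalled by the affix -ap
check: fiossaap -> fiossap -> fiossap -> fiossap
lemma: fios; VEL=ak; RANK=lu


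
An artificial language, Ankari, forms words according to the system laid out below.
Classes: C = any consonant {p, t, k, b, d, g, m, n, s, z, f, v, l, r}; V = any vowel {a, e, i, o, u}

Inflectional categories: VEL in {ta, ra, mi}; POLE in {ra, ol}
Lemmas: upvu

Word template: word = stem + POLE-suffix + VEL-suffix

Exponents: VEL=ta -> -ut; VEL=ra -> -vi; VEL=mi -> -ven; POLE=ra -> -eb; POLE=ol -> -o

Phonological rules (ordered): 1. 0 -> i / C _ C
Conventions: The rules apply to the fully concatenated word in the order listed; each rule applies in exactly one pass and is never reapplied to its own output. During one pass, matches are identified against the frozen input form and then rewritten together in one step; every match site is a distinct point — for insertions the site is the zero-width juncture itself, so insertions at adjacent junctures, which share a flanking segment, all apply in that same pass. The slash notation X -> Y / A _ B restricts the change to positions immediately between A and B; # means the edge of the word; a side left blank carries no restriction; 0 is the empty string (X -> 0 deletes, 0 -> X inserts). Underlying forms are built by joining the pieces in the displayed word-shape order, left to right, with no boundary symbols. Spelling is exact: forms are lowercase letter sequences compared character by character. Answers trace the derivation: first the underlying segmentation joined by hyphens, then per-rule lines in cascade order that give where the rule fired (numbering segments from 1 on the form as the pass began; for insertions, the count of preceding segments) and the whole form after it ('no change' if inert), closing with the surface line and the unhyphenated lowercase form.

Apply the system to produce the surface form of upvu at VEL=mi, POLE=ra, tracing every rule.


underlying: upvu-eb-ven
1. 0 -> i / C _ C: inserts after position(s) 2, 6: upivuebiven
surface: upivuebiven


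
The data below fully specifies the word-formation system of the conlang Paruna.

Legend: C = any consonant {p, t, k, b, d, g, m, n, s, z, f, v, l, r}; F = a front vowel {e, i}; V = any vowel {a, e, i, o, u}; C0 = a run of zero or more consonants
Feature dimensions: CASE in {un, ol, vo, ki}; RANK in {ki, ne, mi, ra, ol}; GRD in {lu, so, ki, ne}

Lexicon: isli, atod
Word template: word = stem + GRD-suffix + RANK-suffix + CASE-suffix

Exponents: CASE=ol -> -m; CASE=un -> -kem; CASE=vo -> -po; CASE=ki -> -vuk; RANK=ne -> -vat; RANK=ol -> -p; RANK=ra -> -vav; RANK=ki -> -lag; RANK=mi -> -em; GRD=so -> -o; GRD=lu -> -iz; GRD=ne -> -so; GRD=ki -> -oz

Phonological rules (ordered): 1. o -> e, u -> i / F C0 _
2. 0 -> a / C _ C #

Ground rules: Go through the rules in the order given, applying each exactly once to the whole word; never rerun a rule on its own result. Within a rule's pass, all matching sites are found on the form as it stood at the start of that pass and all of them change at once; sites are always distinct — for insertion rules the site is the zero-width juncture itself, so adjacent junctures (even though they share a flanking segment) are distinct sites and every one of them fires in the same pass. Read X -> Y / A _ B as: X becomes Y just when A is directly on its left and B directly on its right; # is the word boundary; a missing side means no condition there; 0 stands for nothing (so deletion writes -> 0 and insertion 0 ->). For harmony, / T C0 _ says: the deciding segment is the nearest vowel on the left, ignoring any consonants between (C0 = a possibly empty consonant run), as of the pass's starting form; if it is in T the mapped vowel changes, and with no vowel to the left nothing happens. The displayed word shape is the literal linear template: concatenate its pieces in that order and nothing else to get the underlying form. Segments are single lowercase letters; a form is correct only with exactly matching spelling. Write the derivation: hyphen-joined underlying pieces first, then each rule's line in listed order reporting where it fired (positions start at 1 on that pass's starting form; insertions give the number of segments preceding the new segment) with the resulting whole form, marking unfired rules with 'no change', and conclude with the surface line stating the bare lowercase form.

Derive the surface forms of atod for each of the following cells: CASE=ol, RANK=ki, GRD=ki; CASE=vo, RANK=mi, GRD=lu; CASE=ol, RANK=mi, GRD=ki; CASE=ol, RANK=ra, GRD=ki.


cell CASE=ol, RANK=ki, GRD=ki:
underlying: atod-oz-lag-m
1. o -> e, u -> i / F C0 _: no change
2. 0 -> a / C _ C #: inserts after position(s) 9: atodozlagam
surface: atodozlagam

cell CASE=vo, RANK=mi, GRD=lu:
underlying: atod-iz-em-po
1. o -> e, u -> i / F C0 _: fires at position(s) 10: atodizempe
2. 0 -> a / C _ C #: no change
surface: atodizempe

cell CASE=ol, RANK=mi, GRD=ki:
underlying: atod-oz-em-m
1. o -> e, u -> i / F C0 _: no change
2. 0 -> a / C _ C #: inserts after position(s) 8: atodozemam
surface: atodozemam

cell CASE=ol, RANK=ra, GRD=ki:
underlying: atod-oz-vav-m
1. o -> e, u -> i / F C0 _: no change
2. 0 -> a / C _ C #: inserts after position(s) 9: atodozvavam
surface: atodozvavam


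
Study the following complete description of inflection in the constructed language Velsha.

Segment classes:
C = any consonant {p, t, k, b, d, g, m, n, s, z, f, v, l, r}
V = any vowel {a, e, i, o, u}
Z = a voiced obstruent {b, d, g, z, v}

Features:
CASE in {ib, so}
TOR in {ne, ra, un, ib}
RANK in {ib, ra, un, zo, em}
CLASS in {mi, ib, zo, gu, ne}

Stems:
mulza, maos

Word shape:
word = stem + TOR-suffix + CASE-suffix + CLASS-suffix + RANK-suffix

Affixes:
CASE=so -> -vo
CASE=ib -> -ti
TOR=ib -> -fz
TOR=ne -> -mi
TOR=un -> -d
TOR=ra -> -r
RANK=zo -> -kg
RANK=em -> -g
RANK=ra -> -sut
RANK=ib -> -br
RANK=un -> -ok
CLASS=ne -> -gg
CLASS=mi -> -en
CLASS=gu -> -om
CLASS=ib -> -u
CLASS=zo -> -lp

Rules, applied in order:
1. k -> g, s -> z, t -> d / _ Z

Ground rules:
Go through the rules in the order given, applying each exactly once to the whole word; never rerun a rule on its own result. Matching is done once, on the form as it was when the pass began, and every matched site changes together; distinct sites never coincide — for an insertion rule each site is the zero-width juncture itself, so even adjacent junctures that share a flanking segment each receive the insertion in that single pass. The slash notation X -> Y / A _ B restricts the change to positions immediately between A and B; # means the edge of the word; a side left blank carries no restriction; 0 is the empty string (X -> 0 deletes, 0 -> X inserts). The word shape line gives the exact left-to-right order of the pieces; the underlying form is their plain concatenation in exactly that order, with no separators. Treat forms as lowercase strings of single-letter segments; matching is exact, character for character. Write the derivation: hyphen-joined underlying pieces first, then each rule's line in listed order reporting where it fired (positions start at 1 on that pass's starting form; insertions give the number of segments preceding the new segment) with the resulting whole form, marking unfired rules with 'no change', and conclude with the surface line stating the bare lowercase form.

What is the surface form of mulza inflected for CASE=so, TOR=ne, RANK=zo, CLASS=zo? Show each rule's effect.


underlying: mulza-mi-vo-lp-kg
1. k -> g, s -> z, t -> d / _ Z: fires at position(s) 12: mulzamivolpgg
surface: mulzamivolpgg


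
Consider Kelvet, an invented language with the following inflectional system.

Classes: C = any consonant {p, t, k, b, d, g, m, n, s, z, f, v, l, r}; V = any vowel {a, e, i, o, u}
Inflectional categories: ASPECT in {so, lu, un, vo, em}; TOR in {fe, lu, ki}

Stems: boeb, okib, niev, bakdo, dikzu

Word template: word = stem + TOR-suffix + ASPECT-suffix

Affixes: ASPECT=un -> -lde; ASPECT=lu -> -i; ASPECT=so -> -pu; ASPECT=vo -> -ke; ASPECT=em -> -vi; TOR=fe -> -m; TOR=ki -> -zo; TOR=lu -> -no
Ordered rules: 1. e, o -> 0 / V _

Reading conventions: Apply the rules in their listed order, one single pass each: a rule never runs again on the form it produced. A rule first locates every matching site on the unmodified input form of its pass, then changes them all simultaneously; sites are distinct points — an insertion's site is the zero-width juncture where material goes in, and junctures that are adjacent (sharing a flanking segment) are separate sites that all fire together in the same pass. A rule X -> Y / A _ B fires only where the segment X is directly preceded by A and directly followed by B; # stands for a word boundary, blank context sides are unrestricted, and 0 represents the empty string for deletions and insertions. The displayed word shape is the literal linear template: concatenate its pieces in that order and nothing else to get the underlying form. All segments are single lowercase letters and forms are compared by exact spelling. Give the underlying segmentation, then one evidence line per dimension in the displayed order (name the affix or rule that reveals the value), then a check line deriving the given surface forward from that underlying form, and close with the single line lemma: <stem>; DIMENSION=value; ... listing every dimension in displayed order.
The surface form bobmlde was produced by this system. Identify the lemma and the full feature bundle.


underlying: boeb-m-lde
ASPECT=un - signalled by the affix -lde
TOR=fe - signalled by the affix -m
check: boebmlde -> bobmlde
lemma: boeb; ASPECT=un; TOR=fe


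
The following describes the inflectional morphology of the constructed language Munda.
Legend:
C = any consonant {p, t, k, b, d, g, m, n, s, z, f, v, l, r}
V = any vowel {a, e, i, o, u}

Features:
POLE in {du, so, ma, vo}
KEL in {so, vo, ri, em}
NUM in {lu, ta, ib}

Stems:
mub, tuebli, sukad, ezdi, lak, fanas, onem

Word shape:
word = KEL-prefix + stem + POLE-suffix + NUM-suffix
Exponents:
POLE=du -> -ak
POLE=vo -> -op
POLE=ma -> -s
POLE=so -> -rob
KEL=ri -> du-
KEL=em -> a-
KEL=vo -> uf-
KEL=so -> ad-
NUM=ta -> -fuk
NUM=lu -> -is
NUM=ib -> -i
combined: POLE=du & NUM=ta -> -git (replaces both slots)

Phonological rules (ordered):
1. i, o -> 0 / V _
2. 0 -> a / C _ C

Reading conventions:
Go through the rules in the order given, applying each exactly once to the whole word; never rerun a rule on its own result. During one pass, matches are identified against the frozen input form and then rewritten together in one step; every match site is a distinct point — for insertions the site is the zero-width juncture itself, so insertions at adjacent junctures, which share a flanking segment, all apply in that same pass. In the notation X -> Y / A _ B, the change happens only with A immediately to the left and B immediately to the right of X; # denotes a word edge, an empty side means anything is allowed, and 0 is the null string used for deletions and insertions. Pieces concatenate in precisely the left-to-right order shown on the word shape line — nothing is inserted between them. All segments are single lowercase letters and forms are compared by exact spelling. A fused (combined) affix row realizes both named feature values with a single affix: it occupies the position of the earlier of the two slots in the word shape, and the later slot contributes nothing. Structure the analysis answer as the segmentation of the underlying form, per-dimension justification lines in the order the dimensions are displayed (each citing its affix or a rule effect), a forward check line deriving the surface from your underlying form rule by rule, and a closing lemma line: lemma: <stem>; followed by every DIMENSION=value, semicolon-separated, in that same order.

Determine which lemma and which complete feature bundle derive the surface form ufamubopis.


underlying: uf-mub-op-is
POLE=vo - signalled by the affix -op
KEL=vo - signalled by the affix uf-
NUM=lu - signalled by the affix -is
check: ufmubopis -> ufmubopis -> ufamubopis
lemma: mub; POLE=vo; KEL=vo; NUM=lu


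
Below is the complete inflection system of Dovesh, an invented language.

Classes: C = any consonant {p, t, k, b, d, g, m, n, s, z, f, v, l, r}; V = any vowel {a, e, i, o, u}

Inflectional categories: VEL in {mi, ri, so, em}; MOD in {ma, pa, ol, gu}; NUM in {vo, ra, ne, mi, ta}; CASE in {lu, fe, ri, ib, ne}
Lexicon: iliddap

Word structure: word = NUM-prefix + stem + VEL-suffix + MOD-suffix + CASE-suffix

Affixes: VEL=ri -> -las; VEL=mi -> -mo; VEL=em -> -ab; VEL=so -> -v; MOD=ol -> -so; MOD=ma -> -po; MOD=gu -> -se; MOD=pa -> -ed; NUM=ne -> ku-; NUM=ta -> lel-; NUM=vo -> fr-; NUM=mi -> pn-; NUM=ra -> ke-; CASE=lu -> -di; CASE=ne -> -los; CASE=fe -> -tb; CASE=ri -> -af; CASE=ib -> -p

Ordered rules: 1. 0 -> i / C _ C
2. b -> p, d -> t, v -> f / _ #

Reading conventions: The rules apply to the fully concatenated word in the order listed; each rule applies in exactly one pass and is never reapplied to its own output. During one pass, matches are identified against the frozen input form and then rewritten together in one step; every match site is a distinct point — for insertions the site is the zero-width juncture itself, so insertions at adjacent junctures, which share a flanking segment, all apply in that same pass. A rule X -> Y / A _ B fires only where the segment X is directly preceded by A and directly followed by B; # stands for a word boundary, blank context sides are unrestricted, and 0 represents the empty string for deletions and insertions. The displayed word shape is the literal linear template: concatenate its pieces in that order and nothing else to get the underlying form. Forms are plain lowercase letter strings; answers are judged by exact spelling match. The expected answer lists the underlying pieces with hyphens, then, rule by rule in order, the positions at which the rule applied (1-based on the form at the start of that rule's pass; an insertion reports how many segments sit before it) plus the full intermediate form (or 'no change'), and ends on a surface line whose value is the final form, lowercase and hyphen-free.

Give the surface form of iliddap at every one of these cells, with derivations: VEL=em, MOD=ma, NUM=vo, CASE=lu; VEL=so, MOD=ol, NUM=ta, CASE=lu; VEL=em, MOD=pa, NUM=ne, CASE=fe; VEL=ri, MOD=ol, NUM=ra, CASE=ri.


cell VEL=em, MOD=ma, NUM=vo, CASE=lu:
underlying: fr-iliddap-ab-po-di
1. 0 -> i / C _ C: inserts after position(s) 1, 6, 11: firilididapabipodi
2. b -> p, d -> t, v -> f / _ #: no change
surface: firilididapabipodi

cell VEL=so, MOD=ol, NUM=ta, CASE=lu:
underlying: lel-iliddap-v-so-di
1. 0 -> i / C _ C: inserts after position(s) 7, 10, 11: lelilididapivisodi
2. b -> p, d -> t, v -> f / _ #: no change
surface: lelilididapivisodi

cell VEL=em, MOD=pa, NUM=ne, CASE=fe:
underlying: ku-iliddap-ab-ed-tb
1. 0 -> i / C _ C: inserts after position(s) 6, 13, 14: kuilididapabeditib
2. b -> p, d -> t, v -> f / _ #: fires at position(s) 18: kuilididapabeditip
surface: kuilididapabeditip

cell VEL=ri, MOD=ol, NUM=ra, CASE=ri:
underlying: ke-iliddap-las-so-af
1. 0 -> i / C _ C: inserts after position(s) 6, 9, 12: keilididapilasisoaf
2. b -> p, d -> t, v -> f / _ #: no change
surface: keilididapilasisoaf


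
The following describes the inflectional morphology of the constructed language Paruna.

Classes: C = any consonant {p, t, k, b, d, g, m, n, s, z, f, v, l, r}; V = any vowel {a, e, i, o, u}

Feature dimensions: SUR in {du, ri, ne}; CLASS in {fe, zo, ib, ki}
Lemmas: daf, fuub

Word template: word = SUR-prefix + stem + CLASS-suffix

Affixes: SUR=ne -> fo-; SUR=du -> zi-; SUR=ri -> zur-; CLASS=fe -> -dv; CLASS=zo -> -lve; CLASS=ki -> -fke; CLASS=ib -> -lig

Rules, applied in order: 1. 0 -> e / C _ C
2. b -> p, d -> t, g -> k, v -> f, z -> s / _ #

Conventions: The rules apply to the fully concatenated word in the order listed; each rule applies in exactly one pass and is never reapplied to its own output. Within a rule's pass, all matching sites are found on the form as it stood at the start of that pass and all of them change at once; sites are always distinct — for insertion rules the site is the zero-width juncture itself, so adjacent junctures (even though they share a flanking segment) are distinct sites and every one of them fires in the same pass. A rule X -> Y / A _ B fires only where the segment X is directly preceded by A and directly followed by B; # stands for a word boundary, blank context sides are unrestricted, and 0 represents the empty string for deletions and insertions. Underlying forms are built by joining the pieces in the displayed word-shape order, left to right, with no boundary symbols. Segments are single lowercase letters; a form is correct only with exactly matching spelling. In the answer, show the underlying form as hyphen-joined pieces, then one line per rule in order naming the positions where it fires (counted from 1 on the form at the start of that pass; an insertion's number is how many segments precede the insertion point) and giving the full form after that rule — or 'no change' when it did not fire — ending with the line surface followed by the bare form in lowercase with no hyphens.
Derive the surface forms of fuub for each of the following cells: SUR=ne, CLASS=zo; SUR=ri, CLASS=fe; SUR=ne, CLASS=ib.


cell SUR=ne, CLASS=zo:
underlying: fo-fuub-lve
1. 0 -> e / C _ C: inserts after position(s) 6, 7: fofuubeleve
2. b -> p, d -> t, g -> k, v -> f, z -> s / _ #: no change
surface: fofuubeleve

cell SUR=ri, CLASS=fe:
underlying: zur-fuub-dv
1. 0 -> e / C _ C: inserts after position(s) 3, 7, 8: zurefuubedev
2. b -> p, d -> t, g -> k, v -> f, z -> s / _ #: fires at position(s) 12: zurefuubedef
surface: zurefuubedef

cell SUR=ne, CLASS=ib:
underlying: fo-fuub-lig
1. 0 -> e / C _ C: inserts after position(s) 6: fofuubelig
2. b -> p, d -> t, g -> k, v -> f, z -> s / _ #: fires at position(s) 10: fofuubelik
surface: fofuubelik


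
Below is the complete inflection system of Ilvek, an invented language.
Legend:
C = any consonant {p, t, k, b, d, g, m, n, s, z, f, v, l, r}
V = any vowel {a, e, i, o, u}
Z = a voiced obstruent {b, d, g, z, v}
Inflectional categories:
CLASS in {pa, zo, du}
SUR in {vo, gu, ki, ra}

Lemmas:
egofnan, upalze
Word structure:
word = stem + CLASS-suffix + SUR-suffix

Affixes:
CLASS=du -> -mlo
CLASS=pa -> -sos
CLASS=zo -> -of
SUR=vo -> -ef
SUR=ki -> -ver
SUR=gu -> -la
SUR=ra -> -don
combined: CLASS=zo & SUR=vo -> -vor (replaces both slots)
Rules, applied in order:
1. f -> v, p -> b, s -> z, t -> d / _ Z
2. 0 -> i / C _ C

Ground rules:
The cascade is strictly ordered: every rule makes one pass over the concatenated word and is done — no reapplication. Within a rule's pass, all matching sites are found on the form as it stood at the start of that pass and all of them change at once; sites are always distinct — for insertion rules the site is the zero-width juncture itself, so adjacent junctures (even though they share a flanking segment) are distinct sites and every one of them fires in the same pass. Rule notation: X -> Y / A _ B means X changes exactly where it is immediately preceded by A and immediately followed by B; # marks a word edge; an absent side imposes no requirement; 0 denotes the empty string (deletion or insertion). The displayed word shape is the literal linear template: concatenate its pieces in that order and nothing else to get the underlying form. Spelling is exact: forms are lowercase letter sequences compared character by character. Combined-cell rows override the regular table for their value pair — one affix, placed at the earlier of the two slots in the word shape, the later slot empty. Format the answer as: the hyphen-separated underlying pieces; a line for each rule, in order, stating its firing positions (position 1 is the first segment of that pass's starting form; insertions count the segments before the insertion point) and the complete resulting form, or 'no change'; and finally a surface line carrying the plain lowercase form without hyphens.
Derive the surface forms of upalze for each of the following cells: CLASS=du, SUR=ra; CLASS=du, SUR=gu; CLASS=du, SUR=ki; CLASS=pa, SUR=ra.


cell CLASS=du, SUR=ra:
underlying: upalze-mlo-don
1. f -> v, p -> b, s -> z, t -> d / _ Z: no change
2. 0 -> i / C _ C: inserts after position(s) 4, 7: upalizemilodon
surface: upalizemilodon

cell CLASS=du, SUR=gu:
underlying: upalze-mlo-la
1. f -> v, p -> b, s -> z, t -> d / _ Z: no change
2. 0 -> i / C _ C: inserts after position(s) 4, 7: upalizemilola
surface: upalizemilola

cell CLASS=du, SUR=ki:
underlying: upalze-mlo-ver
1. f -> v, p -> b, s -> z, t -> d / _ Z: no change
2. 0 -> i / C _ C: inserts after position(s) 4, 7: upalizemilover
surface: upalizemilover

cell CLASS=pa, SUR=ra:
underlying: upalze-sos-don
1. f -> v, p -> b, s -> z, t -> d / _ Z: fires at position(s) 9: upalzesozdon
2. 0 -> i / C _ C: inserts after position(s) 4, 9: upalizesozidon
surface: upalizesozidon


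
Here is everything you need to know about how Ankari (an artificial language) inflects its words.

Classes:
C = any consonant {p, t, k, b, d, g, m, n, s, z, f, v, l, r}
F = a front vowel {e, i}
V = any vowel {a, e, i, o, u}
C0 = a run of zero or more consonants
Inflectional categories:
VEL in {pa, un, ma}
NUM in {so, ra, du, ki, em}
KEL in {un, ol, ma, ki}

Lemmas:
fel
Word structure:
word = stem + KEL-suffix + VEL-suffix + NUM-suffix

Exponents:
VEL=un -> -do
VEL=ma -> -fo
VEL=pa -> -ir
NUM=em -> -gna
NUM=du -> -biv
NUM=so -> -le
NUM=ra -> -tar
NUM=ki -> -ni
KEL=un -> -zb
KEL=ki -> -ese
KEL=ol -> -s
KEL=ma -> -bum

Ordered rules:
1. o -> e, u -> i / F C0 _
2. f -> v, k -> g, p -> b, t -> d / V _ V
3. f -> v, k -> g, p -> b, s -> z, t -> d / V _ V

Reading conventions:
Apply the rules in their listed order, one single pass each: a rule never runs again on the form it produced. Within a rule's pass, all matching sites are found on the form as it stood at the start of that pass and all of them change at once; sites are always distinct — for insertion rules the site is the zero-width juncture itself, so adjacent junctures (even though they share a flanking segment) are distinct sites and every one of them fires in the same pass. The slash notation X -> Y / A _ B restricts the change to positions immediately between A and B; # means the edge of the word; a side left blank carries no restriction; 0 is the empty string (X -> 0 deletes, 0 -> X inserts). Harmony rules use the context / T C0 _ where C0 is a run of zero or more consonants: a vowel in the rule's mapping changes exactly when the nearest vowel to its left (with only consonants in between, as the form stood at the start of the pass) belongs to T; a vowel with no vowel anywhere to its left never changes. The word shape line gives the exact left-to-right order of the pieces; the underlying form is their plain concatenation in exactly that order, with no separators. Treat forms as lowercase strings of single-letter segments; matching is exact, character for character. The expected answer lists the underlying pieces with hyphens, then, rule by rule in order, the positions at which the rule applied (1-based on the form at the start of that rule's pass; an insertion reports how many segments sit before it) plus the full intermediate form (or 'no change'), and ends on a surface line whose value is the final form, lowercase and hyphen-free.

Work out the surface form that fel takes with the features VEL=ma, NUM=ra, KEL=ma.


underlying: fel-bum-fo-tar
1. o -> e, u -> i / F C0 _: fires at position(s) 5: felbimfotar
2. f -> v, k -> g, p -> b, t -> d / V _ V: fires at position(s) 9: felbimfodar
3. f -> v, k -> g, p -> b, s -> z, t -> d / V _ V: no change
surface: felbimfodar


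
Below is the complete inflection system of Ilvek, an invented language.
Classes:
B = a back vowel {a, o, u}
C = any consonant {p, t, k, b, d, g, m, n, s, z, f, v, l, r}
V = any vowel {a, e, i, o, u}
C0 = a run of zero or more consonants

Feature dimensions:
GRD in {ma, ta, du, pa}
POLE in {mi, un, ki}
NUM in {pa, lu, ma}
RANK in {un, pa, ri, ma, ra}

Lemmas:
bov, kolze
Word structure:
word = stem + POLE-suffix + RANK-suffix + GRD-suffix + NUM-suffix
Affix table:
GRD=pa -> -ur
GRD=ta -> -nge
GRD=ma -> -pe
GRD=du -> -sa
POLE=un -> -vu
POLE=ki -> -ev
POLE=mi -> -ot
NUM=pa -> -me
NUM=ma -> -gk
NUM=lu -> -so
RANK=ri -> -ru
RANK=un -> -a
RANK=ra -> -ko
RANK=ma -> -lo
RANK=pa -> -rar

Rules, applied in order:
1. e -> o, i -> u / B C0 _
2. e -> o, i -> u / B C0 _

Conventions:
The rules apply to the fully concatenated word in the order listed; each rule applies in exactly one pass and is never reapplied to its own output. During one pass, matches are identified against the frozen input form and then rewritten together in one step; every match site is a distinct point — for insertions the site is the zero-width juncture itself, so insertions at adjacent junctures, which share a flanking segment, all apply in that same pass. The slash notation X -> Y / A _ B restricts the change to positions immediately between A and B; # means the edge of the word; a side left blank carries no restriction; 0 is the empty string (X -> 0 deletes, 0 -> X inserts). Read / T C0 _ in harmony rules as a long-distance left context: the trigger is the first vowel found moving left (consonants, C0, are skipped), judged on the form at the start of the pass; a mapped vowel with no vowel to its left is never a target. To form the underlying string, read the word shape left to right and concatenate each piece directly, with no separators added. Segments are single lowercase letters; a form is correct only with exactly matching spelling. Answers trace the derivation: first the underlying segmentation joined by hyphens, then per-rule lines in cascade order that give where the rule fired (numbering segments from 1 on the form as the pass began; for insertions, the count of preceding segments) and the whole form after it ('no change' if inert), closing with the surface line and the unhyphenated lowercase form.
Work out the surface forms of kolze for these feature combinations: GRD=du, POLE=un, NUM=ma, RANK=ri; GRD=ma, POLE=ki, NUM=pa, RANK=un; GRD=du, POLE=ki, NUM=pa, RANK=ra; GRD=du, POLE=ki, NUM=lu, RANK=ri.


cell GRD=du, POLE=un, NUM=ma, RANK=ri:
underlying: kolze-vu-ru-sa-gk
1. e -> o, i -> u / B C0 _: fires at position(s) 5: kolzovurusagk
2. e -> o, i -> u / B C0 _: no change
surface: kolzovurusagk

cell GRD=ma, POLE=ki, NUM=pa, RANK=un:
underlying: kolze-ev-a-pe-me
1. e -> o, i -> u / B C0 _: fires at position(s) 5, 10: kolzoevapome
2. e -> o, i -> u / B C0 _: fires at position(s) 6, 12: kolzoovapomo
surface: kolzoovapomo

cell GRD=du, POLE=ki, NUM=pa, RANK=ra:
underlying: kolze-ev-ko-sa-me
1. e -> o, i -> u / B C0 _: fires at position(s) 5, 13: kolzoevkosamo
2. e -> o, i -> u / B C0 _: fires at position(s) 6: kolzoovkosamo
surface: kolzoovkosamo

cell GRD=du, POLE=ki, NUM=lu, RANK=ri:
underlying: kolze-ev-ru-sa-so
1. e -> o, i -> u / B C0 _: fires at position(s) 5: kolzoevrusaso
2. e -> o, i -> u / B C0 _: fires at position(s) 6: kolzoovrusaso
surface: kolzoovrusaso


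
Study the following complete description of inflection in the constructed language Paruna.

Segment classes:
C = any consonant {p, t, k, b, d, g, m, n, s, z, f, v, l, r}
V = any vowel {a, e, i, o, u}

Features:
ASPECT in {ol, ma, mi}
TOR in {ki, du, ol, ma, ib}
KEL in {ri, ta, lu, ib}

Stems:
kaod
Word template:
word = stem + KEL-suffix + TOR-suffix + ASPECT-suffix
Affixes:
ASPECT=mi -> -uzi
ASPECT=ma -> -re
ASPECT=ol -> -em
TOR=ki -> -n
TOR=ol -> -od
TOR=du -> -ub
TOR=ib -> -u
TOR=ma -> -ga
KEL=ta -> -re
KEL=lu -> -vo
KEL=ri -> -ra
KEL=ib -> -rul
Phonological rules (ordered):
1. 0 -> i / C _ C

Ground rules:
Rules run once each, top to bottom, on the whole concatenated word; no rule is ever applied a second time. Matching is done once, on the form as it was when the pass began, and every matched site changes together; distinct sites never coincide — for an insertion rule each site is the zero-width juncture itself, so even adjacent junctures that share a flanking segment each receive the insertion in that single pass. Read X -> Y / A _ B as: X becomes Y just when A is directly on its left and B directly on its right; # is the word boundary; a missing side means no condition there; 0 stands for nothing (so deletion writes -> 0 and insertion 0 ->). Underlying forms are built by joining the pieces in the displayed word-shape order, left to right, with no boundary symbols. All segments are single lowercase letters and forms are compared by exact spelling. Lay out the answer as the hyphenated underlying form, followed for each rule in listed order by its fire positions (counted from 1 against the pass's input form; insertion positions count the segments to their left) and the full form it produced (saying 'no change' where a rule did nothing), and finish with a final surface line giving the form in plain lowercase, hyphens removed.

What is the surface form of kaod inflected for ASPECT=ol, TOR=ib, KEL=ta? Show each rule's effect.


underlying: kaod-re-u-em
1. 0 -> i / C _ C: inserts after position(s) 4: kaodireuem
surface: kaodireuem


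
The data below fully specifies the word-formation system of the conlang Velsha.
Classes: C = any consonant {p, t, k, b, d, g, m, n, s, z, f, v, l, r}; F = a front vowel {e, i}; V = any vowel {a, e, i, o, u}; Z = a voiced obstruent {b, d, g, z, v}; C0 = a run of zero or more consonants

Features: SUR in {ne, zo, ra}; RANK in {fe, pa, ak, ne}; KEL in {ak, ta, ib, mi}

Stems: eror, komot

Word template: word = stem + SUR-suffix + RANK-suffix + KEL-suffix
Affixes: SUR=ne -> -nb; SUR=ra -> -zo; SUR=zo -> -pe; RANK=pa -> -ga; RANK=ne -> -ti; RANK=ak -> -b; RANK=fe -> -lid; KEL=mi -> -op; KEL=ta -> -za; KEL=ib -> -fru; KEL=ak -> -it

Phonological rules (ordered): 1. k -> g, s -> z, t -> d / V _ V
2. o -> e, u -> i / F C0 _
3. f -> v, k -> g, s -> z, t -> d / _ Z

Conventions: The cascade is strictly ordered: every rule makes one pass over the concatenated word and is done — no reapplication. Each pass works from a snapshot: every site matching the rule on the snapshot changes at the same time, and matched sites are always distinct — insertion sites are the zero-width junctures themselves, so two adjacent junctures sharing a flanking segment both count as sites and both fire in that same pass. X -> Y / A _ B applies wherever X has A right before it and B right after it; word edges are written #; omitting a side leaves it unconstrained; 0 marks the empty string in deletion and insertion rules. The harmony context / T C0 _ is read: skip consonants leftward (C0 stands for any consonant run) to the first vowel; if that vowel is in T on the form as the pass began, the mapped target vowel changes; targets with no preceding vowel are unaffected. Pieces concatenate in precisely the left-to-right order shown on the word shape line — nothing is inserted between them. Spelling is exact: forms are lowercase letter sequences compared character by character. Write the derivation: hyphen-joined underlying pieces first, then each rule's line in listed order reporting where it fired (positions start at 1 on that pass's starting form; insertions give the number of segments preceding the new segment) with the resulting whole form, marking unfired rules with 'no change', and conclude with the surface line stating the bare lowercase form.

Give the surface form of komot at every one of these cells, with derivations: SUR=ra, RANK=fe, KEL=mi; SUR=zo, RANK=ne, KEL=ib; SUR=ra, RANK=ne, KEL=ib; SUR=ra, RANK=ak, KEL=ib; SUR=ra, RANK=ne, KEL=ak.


cell SUR=ra, RANK=fe, KEL=mi:
underlying: komot-zo-lid-op
1. k -> g, s -> z, t -> d / V _ V: no change
2. o -> e, u -> i / F C0 _: fires at position(s) 11: komotzolidep
3. f -> v, k -> g, s -> z, t -> d / _ Z: fires at position(s) 5: komodzolidep
surface: komodzolidep

cell SUR=zo, RANK=ne, KEL=ib:
underlying: komot-pe-ti-fru
1. k -> g, s -> z, t -> d / V _ V: fires at position(s) 8: komotpedifru
2. o -> e, u -> i / F C0 _: fires at position(s) 12: komotpedifri
3. f -> v, k -> g, s -> z, t -> d / _ Z: no change
surface: komotpedifri

cell SUR=ra, RANK=ne, KEL=ib:
underlying: komot-zo-ti-fru
1. k -> g, s -> z, t -> d / V _ V: fires at position(s) 8: komotzodifru
2. o -> e, u -> i / F C0 _: fires at position(s) 12: komotzodifri
3. f -> v, k -> g, s -> z, t -> d / _ Z: fires at position(s) 5: komodzodifri
surface: komodzodifri

cell SUR=ra, RANK=ak, KEL=ib:
underlying: komot-zo-b-fru
1. k -> g, s -> z, t -> d / V _ V: no change
2. o -> e, u -> i / F C0 _: no change
3. f -> v, k -> g, s -> z, t -> d / _ Z: fires at position(s) 5: komodzobfru
surface: komodzobfru

cell SUR=ra, RANK=ne, KEL=ak:
underlying: komot-zo-ti-it
1. k -> g, s -> z, t -> d / V _ V: fires at position(s) 8: komotzodiit
2. o -> e, u -> i / F C0 _: no change
3. f -> v, k -> g, s -> z, t -> d / _ Z: fires at position(s) 5: komodzodiit
surface: komodzodiit
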